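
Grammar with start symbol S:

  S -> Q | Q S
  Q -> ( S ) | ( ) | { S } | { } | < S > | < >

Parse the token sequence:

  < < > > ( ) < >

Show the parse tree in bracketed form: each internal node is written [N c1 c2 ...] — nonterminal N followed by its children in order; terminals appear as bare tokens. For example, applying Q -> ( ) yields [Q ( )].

S
Q S
< S > S
< Q > S
< < > > S
< < > > Q S
< < > > ( ) S
< < > > ( ) Q
< < > > ( ) < >

[S [Q < [S [Q < >]] >] [S [Q ( )] [S [Q < >]]]]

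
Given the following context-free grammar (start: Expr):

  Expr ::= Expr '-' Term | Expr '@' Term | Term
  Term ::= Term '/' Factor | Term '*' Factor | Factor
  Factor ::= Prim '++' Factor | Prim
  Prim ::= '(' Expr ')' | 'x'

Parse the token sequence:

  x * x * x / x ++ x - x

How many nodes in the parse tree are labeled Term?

[Expr [Expr [Term [Term [Term [Term [Factor [Prim x]]] * [Factor [Prim x]]] * [Factor [Prim x]]] / [Factor [Prim x] ++ [Factor [Prim x]]]]] - [Term [Factor [Prim x]]]]

5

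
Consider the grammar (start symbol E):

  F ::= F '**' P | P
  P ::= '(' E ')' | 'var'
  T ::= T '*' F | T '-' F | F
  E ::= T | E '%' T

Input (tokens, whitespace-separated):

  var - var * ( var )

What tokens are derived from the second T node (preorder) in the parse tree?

var - var

[E [T [T [T [F [P var]]] - [F [P var]]] * [F [P ( [E [T [F [P var]]]] )]]]]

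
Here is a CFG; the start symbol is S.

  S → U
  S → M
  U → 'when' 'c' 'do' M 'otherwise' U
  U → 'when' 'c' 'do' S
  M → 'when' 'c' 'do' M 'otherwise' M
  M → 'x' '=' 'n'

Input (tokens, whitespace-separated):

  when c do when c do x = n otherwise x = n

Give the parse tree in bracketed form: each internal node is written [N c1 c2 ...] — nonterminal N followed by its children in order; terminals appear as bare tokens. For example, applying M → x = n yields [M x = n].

S
U
when c do S
when c do M
when c do when c do M otherwise M
when c do when c do x = n otherwise M
when c do when c do x = n otherwise x = n

[S [U when c do [S [M when c do [M x = n] otherwise [M x = n]]]]]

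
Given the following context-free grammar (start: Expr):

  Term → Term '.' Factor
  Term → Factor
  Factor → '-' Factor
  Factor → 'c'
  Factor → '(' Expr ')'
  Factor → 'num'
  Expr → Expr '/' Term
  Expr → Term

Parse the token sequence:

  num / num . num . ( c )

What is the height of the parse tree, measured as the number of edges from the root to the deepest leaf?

6

[Expr [Expr [Term [Factor num]]] / [Term [Term [Term [Factor num]] . [Factor num]] . [Factor ( [Expr [Term [Factor c]]] )]]]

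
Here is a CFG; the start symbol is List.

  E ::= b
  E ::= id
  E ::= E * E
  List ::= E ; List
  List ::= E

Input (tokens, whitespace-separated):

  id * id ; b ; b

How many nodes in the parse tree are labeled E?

5

[List [E [E id] * [E id]] ; [List [E b] ; [List [E b]]]]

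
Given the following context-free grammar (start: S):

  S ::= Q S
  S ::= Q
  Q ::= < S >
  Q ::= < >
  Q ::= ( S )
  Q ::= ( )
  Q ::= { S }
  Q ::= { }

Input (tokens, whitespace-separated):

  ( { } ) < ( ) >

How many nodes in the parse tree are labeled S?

4

[S [Q ( [S [Q { }]] )] [S [Q < [S [Q ( )]] >]]]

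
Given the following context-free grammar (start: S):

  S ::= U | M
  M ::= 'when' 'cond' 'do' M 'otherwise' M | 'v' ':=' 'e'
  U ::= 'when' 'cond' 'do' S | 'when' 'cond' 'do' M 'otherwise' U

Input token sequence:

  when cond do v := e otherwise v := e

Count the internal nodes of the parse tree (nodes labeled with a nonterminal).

4

[S [M when cond do [M v := e] otherwise [M v := e]]]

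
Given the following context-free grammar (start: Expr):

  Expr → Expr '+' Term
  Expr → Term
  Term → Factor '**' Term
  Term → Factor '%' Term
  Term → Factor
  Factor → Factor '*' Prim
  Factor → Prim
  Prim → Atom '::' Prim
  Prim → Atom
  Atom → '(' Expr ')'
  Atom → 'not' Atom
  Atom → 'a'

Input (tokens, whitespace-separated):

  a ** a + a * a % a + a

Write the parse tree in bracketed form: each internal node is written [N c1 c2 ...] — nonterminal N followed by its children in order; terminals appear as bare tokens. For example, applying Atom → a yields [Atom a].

[Expr [Expr [Expr [Term [Factor [Prim [Atom a]]] ** [Term [Factor [Prim [Atom a]]]]]] + [Term [Factor [Factor [Prim [Atom a]]] * [Prim [Atom a]]] % [Term [Factor [Prim [Atom a]]]]]] + [Term [Factor [Prim [Atom a]]]]]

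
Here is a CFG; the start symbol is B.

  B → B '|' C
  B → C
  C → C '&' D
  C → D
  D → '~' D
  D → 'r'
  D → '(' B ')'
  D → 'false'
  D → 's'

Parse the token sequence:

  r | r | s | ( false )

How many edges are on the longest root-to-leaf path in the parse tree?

[B [B [B [B [C [D r]]] | [C [D r]]] | [C [D s]]] | [C [D ( [B [C [D false]]] )]]]

6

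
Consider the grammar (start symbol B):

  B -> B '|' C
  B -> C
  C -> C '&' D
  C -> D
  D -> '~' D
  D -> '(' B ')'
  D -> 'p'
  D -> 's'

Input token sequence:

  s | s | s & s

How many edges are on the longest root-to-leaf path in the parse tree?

[B [B [B [C [D s]]] | [C [D s]]] | [C [C [D s]] & [D s]]]

5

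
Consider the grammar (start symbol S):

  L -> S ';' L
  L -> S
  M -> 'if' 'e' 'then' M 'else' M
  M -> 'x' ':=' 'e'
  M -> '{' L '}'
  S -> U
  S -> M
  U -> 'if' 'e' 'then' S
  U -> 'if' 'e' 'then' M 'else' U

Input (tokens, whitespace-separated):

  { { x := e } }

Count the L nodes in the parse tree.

[S [M { [L [S [M { [L [S [M x := e]]] }]]] }]]

2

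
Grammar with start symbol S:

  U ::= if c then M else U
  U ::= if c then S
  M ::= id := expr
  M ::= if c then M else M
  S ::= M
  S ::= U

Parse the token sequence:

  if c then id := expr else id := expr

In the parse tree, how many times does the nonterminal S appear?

[S [M if c then [M id := expr] else [M id := expr]]]

1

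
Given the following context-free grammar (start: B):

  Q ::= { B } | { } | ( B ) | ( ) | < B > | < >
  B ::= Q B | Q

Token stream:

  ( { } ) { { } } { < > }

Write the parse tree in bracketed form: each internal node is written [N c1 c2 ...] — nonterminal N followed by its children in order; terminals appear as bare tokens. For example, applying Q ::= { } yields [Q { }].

[B [Q ( [B [Q { }]] )] [B [Q { [B [Q { }]] }] [B [Q { [B [Q < >]] }]]]]

B
Q B
( B ) B
( Q ) B
( { } ) B
( { } ) Q B
( { } ) { B } B
( { } ) { Q } B
( { } ) { { } } B
( { } ) { { } } Q
( { } ) { { } } { B }
( { } ) { { } } { Q }
( { } ) { { } } { < > }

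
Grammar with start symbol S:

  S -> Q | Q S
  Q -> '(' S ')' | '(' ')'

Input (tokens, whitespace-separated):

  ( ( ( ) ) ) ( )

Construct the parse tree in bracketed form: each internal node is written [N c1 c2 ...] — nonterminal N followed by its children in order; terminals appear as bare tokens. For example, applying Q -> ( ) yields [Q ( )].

S
Q S
( S ) S
( Q ) S
( ( S ) ) S
( ( Q ) ) S
( ( ( ) ) ) S
( ( ( ) ) ) Q
( ( ( ) ) ) ( )

[S [Q ( [S [Q ( [S [Q ( )]] )]] )] [S [Q ( )]]]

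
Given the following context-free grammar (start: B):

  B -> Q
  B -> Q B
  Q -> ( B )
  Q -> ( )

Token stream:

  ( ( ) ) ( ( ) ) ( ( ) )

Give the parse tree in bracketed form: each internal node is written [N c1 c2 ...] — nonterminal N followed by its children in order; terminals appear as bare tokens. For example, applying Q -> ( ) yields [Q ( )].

[B [Q ( [B [Q ( )]] )] [B [Q ( [B [Q ( )]] )] [B [Q ( [B [Q ( )]] )]]]]

B
Q B
( B ) B
( Q ) B
( ( ) ) B
( ( ) ) Q B
( ( ) ) ( B ) B
( ( ) ) ( Q ) B
( ( ) ) ( ( ) ) B
( ( ) ) ( ( ) ) Q
( ( ) ) ( ( ) ) ( B )
( ( ) ) ( ( ) ) ( Q )
( ( ) ) ( ( ) ) ( ( ) )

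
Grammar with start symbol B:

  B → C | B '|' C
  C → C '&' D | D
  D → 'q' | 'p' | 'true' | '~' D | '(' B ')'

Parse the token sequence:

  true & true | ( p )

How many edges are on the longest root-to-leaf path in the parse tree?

[B [B [C [C [D true]] & [D true]]] | [C [D ( [B [C [D p]]] )]]]

6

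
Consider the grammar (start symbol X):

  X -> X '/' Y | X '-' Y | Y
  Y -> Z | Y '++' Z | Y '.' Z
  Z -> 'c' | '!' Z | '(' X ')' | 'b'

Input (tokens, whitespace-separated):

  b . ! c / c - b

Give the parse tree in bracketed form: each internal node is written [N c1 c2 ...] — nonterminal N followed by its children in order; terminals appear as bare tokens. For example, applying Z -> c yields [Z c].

[X [X [X [Y [Y [Z b]] . [Z ! [Z c]]]] / [Y [Z c]]] - [Y [Z b]]]

X
X - Y
X / Y - Y
Y / Y - Y
Y . Z / Y - Y
Z . Z / Y - Y
b . Z / Y - Y
b . ! Z / Y - Y
b . ! c / Y - Y
b . ! c / Z - Y
b . ! c / c - Y
b . ! c / c - Z
b . ! c / c - b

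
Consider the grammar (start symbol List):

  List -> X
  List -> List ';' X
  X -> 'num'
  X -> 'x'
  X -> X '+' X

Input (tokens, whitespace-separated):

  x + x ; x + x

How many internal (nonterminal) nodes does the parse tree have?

8

[List [List [X [X x] + [X x]]] ; [X [X x] + [X x]]]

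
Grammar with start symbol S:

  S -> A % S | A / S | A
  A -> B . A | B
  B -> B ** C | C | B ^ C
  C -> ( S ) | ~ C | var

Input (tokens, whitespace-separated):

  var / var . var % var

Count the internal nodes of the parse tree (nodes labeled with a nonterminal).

[S [A [B [C var]]] / [S [A [B [C var]] . [A [B [C var]]]] % [S [A [B [C var]]]]]]

15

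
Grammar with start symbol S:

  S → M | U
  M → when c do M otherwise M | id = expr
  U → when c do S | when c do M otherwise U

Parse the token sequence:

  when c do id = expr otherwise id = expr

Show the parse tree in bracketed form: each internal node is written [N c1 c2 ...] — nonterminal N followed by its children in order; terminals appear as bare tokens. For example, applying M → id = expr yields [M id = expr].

[S [M when c do [M id = expr] otherwise [M id = expr]]]

S
M
when c do M otherwise M
when c do id = expr otherwise M
when c do id = expr otherwise id = expr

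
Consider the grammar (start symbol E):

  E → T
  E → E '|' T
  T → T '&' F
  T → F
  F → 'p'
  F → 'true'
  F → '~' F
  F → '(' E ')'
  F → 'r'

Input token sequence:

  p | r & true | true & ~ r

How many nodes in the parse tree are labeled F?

[E [E [E [T [F p]]] | [T [T [F r]] & [F true]]] | [T [T [F true]] & [F ~ [F r]]]]

6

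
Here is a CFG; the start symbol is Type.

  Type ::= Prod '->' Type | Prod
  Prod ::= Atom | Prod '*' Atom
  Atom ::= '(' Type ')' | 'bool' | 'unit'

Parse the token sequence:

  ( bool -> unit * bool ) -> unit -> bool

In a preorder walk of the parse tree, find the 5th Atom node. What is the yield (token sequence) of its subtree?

[Type [Prod [Atom ( [Type [Prod [Atom bool]] -> [Type [Prod [Prod [Atom unit]] * [Atom bool]]]] )]] -> [Type [Prod [Atom unit]] -> [Type [Prod [Atom bool]]]]]

unit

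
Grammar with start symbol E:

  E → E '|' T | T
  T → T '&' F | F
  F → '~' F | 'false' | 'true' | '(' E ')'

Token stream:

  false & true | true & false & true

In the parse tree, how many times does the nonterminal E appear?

2

[E [E [T [T [F false]] & [F true]]] | [T [T [T [F true]] & [F false]] & [F true]]]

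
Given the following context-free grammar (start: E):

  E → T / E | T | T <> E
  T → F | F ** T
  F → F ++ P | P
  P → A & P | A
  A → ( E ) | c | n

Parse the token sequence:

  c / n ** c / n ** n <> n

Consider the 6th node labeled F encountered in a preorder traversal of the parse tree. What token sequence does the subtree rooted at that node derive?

n

[E [T [F [P [A c]]]] / [E [T [F [P [A n]]] ** [T [F [P [A c]]]]] / [E [T [F [P [A n]]] ** [T [F [P [A n]]]]] <> [E [T [F [P [A n]]]]]]]]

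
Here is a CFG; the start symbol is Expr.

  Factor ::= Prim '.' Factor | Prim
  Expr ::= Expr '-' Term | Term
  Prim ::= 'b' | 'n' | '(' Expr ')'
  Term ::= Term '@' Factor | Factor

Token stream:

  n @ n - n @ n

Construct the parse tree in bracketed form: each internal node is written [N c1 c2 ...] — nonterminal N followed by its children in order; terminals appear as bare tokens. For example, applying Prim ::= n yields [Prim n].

Expr
Expr - Term
Term - Term
Term @ Factor - Term
Factor @ Factor - Term
Prim @ Factor - Term
n @ Factor - Term
n @ Prim - Term
n @ n - Term
n @ n - Term @ Factor
n @ n - Factor @ Factor
n @ n - Prim @ Factor
n @ n - n @ Factor
n @ n - n @ Prim
n @ n - n @ n

[Expr [Expr [Term [Term [Factor [Prim n]]] @ [Factor [Prim n]]]] - [Term [Term [Factor [Prim n]]] @ [Factor [Prim n]]]]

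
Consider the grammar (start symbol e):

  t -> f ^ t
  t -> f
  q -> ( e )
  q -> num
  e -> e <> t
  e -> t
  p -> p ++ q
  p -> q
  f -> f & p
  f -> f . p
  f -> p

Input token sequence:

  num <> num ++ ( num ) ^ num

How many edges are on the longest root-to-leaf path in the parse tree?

[e [e [t [f [p [q num]]]]] <> [t [f [p [p [q num]] ++ [q ( [e [t [f [p [q num]]]]] )]]] ^ [t [f [p [q num]]]]]]

10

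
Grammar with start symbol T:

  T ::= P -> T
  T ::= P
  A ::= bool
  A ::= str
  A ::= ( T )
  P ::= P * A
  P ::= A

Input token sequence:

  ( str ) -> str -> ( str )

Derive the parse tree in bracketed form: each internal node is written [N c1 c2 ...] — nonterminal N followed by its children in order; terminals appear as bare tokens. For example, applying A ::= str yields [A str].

T
P -> T
A -> T
( T ) -> T
( P ) -> T
( A ) -> T
( str ) -> T
( str ) -> P -> T
( str ) -> A -> T
( str ) -> str -> T
( str ) -> str -> P
( str ) -> str -> A
( str ) -> str -> ( T )
( str ) -> str -> ( P )
( str ) -> str -> ( A )
( str ) -> str -> ( str )

[T [P [A ( [T [P [A str]]] )]] -> [T [P [A str]] -> [T [P [A ( [T [P [A str]]] )]]]]]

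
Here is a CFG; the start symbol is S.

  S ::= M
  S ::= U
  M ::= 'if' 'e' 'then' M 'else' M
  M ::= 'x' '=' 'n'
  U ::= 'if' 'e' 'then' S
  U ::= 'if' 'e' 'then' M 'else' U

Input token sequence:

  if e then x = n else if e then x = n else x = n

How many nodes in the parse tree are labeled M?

[S [M if e then [M x = n] else [M if e then [M x = n] else [M x = n]]]]

5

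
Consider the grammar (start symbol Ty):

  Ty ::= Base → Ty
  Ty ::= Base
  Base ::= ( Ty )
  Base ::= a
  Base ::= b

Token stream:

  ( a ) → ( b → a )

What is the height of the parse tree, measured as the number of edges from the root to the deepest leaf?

[Ty [Base ( [Ty [Base a]] )] → [Ty [Base ( [Ty [Base b] → [Ty [Base a]]] )]]]

6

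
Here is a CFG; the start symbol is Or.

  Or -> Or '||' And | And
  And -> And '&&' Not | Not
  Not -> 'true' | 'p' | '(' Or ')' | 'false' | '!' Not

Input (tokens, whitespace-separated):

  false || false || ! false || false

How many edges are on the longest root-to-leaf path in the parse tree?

[Or [Or [Or [Or [And [Not false]]] || [And [Not false]]] || [And [Not ! [Not false]]]] || [And [Not false]]]

6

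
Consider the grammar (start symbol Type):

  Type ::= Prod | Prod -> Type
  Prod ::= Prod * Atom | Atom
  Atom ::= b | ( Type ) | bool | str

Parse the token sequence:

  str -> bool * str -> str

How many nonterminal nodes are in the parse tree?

[Type [Prod [Atom str]] -> [Type [Prod [Prod [Atom bool]] * [Atom str]] -> [Type [Prod [Atom str]]]]]

11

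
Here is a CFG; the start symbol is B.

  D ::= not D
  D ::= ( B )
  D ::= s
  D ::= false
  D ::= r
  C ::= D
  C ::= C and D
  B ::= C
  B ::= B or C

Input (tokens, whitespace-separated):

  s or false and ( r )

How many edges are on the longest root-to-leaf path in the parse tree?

[B [B [C [D s]]] or [C [C [D false]] and [D ( [B [C [D r]]] )]]]

6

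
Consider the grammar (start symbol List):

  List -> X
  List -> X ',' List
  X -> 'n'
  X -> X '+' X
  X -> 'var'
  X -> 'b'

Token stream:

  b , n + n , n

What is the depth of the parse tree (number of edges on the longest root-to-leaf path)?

4

[List [X b] , [List [X [X n] + [X n]] , [List [X n]]]]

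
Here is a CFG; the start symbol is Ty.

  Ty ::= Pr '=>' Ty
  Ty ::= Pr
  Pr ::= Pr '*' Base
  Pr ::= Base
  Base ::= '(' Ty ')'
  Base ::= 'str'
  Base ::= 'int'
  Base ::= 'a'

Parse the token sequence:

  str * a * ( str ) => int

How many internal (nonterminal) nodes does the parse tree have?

13

[Ty [Pr [Pr [Pr [Base str]] * [Base a]] * [Base ( [Ty [Pr [Base str]]] )]] => [Ty [Pr [Base int]]]]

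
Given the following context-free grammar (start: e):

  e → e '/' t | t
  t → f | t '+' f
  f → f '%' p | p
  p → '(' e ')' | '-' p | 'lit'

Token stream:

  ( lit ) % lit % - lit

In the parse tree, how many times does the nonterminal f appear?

[e [t [f [f [f [p ( [e [t [f [p lit]]]] )]] % [p lit]] % [p - [p lit]]]]]

4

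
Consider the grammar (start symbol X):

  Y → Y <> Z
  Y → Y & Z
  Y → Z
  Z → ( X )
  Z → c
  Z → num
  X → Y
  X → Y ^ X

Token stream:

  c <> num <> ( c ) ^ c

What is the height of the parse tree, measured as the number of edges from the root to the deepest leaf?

[X [Y [Y [Y [Z c]] <> [Z num]] <> [Z ( [X [Y [Z c]]] )]] ^ [X [Y [Z c]]]]

6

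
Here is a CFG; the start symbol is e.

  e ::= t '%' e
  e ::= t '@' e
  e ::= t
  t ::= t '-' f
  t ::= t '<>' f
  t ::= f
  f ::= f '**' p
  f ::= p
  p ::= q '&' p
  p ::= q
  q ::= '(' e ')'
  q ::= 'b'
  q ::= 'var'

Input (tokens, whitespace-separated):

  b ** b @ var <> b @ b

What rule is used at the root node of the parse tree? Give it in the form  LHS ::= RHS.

e ::= t '@' e

[e [t [f [f [p [q b]]] ** [p [q b]]]] @ [e [t [t [f [p [q var]]]] <> [f [p [q b]]]] @ [e [t [f [p [q b]]]]]]]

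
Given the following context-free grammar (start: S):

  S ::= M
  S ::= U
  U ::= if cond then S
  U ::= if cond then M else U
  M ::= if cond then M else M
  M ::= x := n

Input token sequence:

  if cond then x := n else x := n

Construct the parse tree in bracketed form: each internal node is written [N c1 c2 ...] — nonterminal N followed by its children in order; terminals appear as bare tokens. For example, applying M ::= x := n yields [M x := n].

S
M
if cond then M else M
if cond then x := n else M
if cond then x := n else x := n

[S [M if cond then [M x := n] else [M x := n]]]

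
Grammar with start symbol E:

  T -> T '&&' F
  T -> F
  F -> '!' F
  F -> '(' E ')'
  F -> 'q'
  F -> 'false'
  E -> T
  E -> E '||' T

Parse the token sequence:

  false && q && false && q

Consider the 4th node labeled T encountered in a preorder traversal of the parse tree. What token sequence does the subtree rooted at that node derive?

[E [T [T [T [T [F false]] && [F q]] && [F false]] && [F q]]]

false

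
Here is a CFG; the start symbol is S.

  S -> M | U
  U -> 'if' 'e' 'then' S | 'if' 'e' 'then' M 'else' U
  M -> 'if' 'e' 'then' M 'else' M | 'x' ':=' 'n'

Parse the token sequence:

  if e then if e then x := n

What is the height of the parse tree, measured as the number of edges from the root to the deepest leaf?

6

[S [U if e then [S [U if e then [S [M x := n]]]]]]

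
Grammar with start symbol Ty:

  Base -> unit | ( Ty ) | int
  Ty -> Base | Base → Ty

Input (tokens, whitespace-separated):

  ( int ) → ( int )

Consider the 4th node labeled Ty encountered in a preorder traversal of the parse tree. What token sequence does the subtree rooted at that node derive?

int

[Ty [Base ( [Ty [Base int]] )] → [Ty [Base ( [Ty [Base int]] )]]]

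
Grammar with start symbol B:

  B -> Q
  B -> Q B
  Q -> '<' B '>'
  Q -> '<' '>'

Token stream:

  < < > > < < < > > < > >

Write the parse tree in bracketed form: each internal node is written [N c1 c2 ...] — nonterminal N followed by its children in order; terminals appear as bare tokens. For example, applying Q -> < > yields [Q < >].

B
Q B
< B > B
< Q > B
< < > > B
< < > > Q
< < > > < B >
< < > > < Q B >
< < > > < < B > B >
< < > > < < Q > B >
< < > > < < < > > B >
< < > > < < < > > Q >
< < > > < < < > > < > >

[B [Q < [B [Q < >]] >] [B [Q < [B [Q < [B [Q < >]] >] [B [Q < >]]] >]]]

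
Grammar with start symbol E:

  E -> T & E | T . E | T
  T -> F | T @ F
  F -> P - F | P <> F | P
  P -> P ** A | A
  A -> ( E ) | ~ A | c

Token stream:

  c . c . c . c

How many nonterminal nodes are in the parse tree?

20

[E [T [F [P [A c]]]] . [E [T [F [P [A c]]]] . [E [T [F [P [A c]]]] . [E [T [F [P [A c]]]]]]]]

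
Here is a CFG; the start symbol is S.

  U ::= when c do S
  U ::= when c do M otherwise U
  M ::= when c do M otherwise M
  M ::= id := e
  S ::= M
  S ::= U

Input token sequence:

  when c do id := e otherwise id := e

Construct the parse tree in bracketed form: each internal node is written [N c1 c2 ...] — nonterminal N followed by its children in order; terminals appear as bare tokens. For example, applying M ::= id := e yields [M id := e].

[S [M when c do [M id := e] otherwise [M id := e]]]

S
M
when c do M otherwise M
when c do id := e otherwise M
when c do id := e otherwise id := e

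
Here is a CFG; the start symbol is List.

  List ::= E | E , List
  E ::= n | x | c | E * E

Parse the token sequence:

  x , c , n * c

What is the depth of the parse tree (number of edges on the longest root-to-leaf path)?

[List [E x] , [List [E c] , [List [E [E n] * [E c]]]]]

5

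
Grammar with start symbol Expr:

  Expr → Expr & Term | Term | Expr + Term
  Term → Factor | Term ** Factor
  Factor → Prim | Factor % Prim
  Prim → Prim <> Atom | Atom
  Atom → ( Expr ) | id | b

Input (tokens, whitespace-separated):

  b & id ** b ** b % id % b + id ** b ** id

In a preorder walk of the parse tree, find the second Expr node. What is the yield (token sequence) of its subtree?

[Expr [Expr [Expr [Term [Factor [Prim [Atom b]]]]] & [Term [Term [Term [Factor [Prim [Atom id]]]] ** [Factor [Prim [Atom b]]]] ** [Factor [Factor [Factor [Prim [Atom b]]] % [Prim [Atom id]]] % [Prim [Atom b]]]]] + [Term [Term [Term [Factor [Prim [Atom id]]]] ** [Factor [Prim [Atom b]]]] ** [Factor [Prim [Atom id]]]]]

b & id ** b ** b % id % b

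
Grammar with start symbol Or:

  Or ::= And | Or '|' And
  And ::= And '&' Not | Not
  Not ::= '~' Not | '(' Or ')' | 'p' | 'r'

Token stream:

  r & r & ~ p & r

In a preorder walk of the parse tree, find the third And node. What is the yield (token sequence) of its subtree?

[Or [And [And [And [And [Not r]] & [Not r]] & [Not ~ [Not p]]] & [Not r]]]

r & r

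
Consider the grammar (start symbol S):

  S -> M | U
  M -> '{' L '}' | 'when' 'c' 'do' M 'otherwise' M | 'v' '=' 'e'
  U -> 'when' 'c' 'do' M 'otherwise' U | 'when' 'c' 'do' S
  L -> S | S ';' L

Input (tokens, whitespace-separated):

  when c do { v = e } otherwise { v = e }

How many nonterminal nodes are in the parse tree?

[S [M when c do [M { [L [S [M v = e]]] }] otherwise [M { [L [S [M v = e]]] }]]]

10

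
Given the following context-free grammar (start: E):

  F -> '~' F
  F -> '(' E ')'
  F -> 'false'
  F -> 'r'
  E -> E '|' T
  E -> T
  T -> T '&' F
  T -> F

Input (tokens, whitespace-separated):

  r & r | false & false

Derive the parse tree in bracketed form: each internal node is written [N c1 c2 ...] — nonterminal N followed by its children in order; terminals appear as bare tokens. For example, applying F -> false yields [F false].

E
E | T
T | T
T & F | T
F & F | T
r & F | T
r & r | T
r & r | T & F
r & r | F & F
r & r | false & F
r & r | false & false

[E [E [T [T [F r]] & [F r]]] | [T [T [F false]] & [F false]]]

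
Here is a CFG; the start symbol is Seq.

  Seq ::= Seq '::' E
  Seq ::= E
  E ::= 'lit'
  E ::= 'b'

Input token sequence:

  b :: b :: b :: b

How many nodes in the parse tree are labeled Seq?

4

[Seq [Seq [Seq [Seq [E b]] :: [E b]] :: [E b]] :: [E b]]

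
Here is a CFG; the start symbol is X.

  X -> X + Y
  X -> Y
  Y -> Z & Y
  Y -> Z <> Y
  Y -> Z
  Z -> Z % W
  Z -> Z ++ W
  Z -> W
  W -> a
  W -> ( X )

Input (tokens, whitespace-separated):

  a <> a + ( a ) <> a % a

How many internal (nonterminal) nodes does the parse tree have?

20

[X [X [Y [Z [W a]] <> [Y [Z [W a]]]]] + [Y [Z [W ( [X [Y [Z [W a]]]] )]] <> [Y [Z [Z [W a]] % [W a]]]]]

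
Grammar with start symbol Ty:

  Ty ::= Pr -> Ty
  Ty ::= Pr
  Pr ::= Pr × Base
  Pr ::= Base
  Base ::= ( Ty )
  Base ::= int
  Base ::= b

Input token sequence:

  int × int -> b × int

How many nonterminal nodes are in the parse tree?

10

[Ty [Pr [Pr [Base int]] × [Base int]] -> [Ty [Pr [Pr [Base b]] × [Base int]]]]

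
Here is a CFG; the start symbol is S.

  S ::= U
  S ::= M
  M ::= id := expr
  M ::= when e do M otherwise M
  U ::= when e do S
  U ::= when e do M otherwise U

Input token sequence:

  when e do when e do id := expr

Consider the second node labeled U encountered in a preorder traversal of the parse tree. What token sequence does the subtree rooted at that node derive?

when e do id := expr

[S [U when e do [S [U when e do [S [M id := expr]]]]]]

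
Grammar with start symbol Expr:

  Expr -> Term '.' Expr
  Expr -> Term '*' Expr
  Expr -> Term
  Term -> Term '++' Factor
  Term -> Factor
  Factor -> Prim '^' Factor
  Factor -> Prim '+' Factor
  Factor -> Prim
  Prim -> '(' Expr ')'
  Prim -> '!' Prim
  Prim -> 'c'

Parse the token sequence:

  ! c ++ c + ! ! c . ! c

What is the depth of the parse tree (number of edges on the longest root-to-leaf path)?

[Expr [Term [Term [Factor [Prim ! [Prim c]]]] ++ [Factor [Prim c] + [Factor [Prim ! [Prim ! [Prim c]]]]]] . [Expr [Term [Factor [Prim ! [Prim c]]]]]]

7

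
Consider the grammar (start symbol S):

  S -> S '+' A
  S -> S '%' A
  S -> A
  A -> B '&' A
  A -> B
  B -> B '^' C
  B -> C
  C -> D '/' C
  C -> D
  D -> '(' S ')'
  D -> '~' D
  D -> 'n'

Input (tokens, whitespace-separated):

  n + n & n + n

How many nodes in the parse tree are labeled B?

[S [S [S [A [B [C [D n]]]]] + [A [B [C [D n]]] & [A [B [C [D n]]]]]] + [A [B [C [D n]]]]]

4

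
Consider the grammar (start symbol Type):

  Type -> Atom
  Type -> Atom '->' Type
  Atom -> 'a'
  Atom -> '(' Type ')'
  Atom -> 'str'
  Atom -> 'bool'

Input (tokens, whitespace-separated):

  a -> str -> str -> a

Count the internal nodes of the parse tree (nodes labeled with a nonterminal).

8

[Type [Atom a] -> [Type [Atom str] -> [Type [Atom str] -> [Type [Atom a]]]]]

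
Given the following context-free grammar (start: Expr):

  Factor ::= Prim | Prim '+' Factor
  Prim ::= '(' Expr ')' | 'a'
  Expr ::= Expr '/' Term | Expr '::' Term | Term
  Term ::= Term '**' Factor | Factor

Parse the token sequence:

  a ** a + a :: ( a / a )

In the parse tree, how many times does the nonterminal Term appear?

5

[Expr [Expr [Term [Term [Factor [Prim a]]] ** [Factor [Prim a] + [Factor [Prim a]]]]] :: [Term [Factor [Prim ( [Expr [Expr [Term [Factor [Prim a]]]] / [Term [Factor [Prim a]]]] )]]]]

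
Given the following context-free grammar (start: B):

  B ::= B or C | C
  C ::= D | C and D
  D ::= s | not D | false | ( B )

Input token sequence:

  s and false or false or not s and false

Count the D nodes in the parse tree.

6

[B [B [B [C [C [D s]] and [D false]]] or [C [D false]]] or [C [C [D not [D s]]] and [D false]]]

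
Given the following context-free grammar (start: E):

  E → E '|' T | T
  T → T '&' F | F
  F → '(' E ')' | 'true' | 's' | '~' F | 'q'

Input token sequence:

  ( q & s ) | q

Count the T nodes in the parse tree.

4

[E [E [T [F ( [E [T [T [F q]] & [F s]]] )]]] | [T [F q]]]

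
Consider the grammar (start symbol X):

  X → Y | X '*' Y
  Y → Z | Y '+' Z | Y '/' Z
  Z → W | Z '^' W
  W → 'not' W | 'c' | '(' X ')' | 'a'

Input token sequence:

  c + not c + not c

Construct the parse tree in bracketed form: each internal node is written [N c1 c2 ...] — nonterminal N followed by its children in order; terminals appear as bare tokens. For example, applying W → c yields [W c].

X
Y
Y + Z
Y + Z + Z
Z + Z + Z
W + Z + Z
c + Z + Z
c + W + Z
c + not W + Z
c + not c + Z
c + not c + W
c + not c + not W
c + not c + not c

[X [Y [Y [Y [Z [W c]]] + [Z [W not [W c]]]] + [Z [W not [W c]]]]]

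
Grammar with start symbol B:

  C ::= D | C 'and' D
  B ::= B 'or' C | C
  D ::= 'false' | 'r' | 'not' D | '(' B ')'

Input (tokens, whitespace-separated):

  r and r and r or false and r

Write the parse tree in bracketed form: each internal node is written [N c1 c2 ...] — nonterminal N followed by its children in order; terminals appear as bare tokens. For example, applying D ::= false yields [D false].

B
B or C
C or C
C and D or C
C and D and D or C
D and D and D or C
r and D and D or C
r and r and D or C
r and r and r or C
r and r and r or C and D
r and r and r or D and D
r and r and r or false and D
r and r and r or false and r

[B [B [C [C [C [D r]] and [D r]] and [D r]]] or [C [C [D false]] and [D r]]]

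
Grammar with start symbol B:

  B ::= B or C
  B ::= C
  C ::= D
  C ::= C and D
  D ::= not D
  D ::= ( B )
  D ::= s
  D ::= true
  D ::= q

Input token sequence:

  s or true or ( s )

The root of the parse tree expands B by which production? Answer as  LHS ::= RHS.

[B [B [B [C [D s]]] or [C [D true]]] or [C [D ( [B [C [D s]]] )]]]

B ::= B or C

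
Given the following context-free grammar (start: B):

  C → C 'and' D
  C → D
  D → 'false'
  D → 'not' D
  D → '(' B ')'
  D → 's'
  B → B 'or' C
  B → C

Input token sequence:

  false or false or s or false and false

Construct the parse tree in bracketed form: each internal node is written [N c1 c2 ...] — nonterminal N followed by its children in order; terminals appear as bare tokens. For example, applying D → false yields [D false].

[B [B [B [B [C [D false]]] or [C [D false]]] or [C [D s]]] or [C [C [D false]] and [D false]]]

B
B or C
B or C or C
B or C or C or C
C or C or C or C
D or C or C or C
false or C or C or C
false or D or C or C
false or false or C or C
false or false or D or C
false or false or s or C
false or false or s or C and D
false or false or s or D and D
false or false or s or false and D
false or false or s or false and false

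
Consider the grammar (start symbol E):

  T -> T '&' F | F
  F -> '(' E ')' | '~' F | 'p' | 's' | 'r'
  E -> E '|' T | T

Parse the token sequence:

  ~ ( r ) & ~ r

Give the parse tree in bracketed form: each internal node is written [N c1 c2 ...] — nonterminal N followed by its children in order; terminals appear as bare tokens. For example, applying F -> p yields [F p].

E
T
T & F
F & F
~ F & F
~ ( E ) & F
~ ( T ) & F
~ ( F ) & F
~ ( r ) & F
~ ( r ) & ~ F
~ ( r ) & ~ r

[E [T [T [F ~ [F ( [E [T [F r]]] )]]] & [F ~ [F r]]]]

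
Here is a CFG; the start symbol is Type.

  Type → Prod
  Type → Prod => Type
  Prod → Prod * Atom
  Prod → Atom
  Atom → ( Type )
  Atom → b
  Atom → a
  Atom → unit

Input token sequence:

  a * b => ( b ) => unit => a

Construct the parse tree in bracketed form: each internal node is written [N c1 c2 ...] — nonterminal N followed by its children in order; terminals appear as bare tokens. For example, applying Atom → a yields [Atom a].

Type
Prod => Type
Prod * Atom => Type
Atom * Atom => Type
a * Atom => Type
a * b => Type
a * b => Prod => Type
a * b => Atom => Type
a * b => ( Type ) => Type
a * b => ( Prod ) => Type
a * b => ( Atom ) => Type
a * b => ( b ) => Type
a * b => ( b ) => Prod => Type
a * b => ( b ) => Atom => Type
a * b => ( b ) => unit => Type
a * b => ( b ) => unit => Prod
a * b => ( b ) => unit => Atom
a * b => ( b ) => unit => a

[Type [Prod [Prod [Atom a]] * [Atom b]] => [Type [Prod [Atom ( [Type [Prod [Atom b]]] )]] => [Type [Prod [Atom unit]] => [Type [Prod [Atom a]]]]]]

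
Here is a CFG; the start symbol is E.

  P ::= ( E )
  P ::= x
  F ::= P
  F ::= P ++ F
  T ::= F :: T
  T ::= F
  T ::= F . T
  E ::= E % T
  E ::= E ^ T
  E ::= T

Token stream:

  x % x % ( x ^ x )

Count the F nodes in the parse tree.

[E [E [E [T [F [P x]]]] % [T [F [P x]]]] % [T [F [P ( [E [E [T [F [P x]]]] ^ [T [F [P x]]]] )]]]]

5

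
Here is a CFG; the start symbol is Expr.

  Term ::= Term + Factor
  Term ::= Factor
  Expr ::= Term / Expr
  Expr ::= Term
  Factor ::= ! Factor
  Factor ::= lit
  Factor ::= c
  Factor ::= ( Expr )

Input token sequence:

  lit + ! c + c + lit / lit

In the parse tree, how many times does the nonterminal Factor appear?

[Expr [Term [Term [Term [Term [Factor lit]] + [Factor ! [Factor c]]] + [Factor c]] + [Factor lit]] / [Expr [Term [Factor lit]]]]

6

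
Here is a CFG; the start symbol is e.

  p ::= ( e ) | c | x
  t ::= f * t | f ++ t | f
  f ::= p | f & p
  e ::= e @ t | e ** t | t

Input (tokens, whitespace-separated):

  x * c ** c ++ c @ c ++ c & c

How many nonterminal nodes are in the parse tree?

[e [e [e [t [f [p x]] * [t [f [p c]]]]] ** [t [f [p c]] ++ [t [f [p c]]]]] @ [t [f [p c]] ++ [t [f [f [p c]] & [p c]]]]]

23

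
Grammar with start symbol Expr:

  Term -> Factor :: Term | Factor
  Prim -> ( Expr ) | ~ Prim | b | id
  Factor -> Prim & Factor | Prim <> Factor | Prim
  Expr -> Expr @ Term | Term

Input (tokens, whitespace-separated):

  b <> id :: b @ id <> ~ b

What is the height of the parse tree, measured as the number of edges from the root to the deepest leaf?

6

[Expr [Expr [Term [Factor [Prim b] <> [Factor [Prim id]]] :: [Term [Factor [Prim b]]]]] @ [Term [Factor [Prim id] <> [Factor [Prim ~ [Prim b]]]]]]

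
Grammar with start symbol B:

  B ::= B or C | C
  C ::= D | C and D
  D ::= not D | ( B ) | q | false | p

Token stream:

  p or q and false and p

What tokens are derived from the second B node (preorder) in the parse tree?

p

[B [B [C [D p]]] or [C [C [C [D q]] and [D false]] and [D p]]]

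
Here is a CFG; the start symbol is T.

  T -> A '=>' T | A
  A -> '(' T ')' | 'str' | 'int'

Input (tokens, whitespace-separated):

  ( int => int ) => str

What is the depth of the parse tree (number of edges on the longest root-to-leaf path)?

[T [A ( [T [A int] => [T [A int]]] )] => [T [A str]]]

5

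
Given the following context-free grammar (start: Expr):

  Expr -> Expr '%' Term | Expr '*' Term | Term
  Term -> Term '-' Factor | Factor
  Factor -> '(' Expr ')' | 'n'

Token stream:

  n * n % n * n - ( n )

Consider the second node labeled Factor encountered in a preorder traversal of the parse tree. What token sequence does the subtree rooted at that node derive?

[Expr [Expr [Expr [Expr [Term [Factor n]]] * [Term [Factor n]]] % [Term [Factor n]]] * [Term [Term [Factor n]] - [Factor ( [Expr [Term [Factor n]]] )]]]

n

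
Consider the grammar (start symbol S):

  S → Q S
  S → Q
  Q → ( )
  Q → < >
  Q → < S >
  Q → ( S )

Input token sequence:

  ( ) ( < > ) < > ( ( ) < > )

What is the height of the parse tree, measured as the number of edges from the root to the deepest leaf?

8

[S [Q ( )] [S [Q ( [S [Q < >]] )] [S [Q < >] [S [Q ( [S [Q ( )] [S [Q < >]]] )]]]]]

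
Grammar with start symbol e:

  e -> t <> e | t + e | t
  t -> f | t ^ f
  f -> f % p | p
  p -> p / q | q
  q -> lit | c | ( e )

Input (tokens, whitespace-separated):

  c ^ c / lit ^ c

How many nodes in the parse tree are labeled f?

3

[e [t [t [t [f [p [q c]]]] ^ [f [p [p [q c]] / [q lit]]]] ^ [f [p [q c]]]]]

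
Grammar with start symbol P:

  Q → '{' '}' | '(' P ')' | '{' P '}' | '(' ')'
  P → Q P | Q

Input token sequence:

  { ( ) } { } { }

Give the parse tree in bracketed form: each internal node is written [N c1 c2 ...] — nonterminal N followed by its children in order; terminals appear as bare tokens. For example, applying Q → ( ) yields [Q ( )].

P
Q P
{ P } P
{ Q } P
{ ( ) } P
{ ( ) } Q P
{ ( ) } { } P
{ ( ) } { } Q
{ ( ) } { } { }

[P [Q { [P [Q ( )]] }] [P [Q { }] [P [Q { }]]]]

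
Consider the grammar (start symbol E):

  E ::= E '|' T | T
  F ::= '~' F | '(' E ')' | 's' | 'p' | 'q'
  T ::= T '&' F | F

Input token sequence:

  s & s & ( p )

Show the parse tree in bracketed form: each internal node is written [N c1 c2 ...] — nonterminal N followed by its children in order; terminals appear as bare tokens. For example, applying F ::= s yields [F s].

E
T
T & F
T & F & F
F & F & F
s & F & F
s & s & F
s & s & ( E )
s & s & ( T )
s & s & ( F )
s & s & ( p )

[E [T [T [T [F s]] & [F s]] & [F ( [E [T [F p]]] )]]]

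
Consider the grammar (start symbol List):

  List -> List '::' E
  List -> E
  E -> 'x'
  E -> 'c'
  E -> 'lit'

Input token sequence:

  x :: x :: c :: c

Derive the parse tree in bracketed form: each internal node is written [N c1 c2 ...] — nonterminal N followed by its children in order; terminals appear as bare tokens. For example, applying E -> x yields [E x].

[List [List [List [List [E x]] :: [E x]] :: [E c]] :: [E c]]

List
List :: E
List :: E :: E
List :: E :: E :: E
E :: E :: E :: E
x :: E :: E :: E
x :: x :: E :: E
x :: x :: c :: E
x :: x :: c :: c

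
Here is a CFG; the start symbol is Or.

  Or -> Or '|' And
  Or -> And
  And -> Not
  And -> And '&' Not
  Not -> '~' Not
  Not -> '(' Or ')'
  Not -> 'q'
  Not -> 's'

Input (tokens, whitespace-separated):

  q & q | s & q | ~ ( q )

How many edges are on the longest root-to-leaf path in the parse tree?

[Or [Or [Or [And [And [Not q]] & [Not q]]] | [And [And [Not s]] & [Not q]]] | [And [Not ~ [Not ( [Or [And [Not q]]] )]]]]

7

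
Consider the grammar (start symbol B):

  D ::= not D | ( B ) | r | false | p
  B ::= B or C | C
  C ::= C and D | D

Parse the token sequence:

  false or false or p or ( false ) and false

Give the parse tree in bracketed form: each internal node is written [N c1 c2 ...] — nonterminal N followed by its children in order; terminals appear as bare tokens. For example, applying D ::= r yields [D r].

[B [B [B [B [C [D false]]] or [C [D false]]] or [C [D p]]] or [C [C [D ( [B [C [D false]]] )]] and [D false]]]

B
B or C
B or C or C
B or C or C or C
C or C or C or C
D or C or C or C
false or C or C or C
false or D or C or C
false or false or C or C
false or false or D or C
false or false or p or C
false or false or p or C and D
false or false or p or D and D
false or false or p or ( B ) and D
false or false or p or ( C ) and D
false or false or p or ( D ) and D
false or false or p or ( false ) and D
false or false or p or ( false ) and false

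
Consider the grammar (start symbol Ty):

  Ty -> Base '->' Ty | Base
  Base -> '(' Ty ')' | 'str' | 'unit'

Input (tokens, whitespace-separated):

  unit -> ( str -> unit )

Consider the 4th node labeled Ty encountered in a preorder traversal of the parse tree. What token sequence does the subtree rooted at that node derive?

unit

[Ty [Base unit] -> [Ty [Base ( [Ty [Base str] -> [Ty [Base unit]]] )]]]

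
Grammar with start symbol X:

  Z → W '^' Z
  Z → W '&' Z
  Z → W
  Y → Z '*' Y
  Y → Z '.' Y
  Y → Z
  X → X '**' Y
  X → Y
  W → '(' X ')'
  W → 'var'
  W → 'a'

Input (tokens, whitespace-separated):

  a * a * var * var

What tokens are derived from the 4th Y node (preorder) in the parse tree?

[X [Y [Z [W a]] * [Y [Z [W a]] * [Y [Z [W var]] * [Y [Z [W var]]]]]]]

var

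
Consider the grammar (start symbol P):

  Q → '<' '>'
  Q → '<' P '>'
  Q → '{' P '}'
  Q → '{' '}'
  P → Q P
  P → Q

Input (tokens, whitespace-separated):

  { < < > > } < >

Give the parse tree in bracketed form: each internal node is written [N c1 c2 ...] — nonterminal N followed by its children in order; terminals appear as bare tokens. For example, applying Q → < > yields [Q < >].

[P [Q { [P [Q < [P [Q < >]] >]] }] [P [Q < >]]]

P
Q P
{ P } P
{ Q } P
{ < P > } P
{ < Q > } P
{ < < > > } P
{ < < > > } Q
{ < < > > } < >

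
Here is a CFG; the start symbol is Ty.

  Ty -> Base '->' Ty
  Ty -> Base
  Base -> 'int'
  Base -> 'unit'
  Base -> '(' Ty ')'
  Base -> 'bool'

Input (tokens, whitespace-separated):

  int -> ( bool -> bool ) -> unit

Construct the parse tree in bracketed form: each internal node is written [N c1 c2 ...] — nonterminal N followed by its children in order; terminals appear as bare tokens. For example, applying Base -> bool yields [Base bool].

Ty
Base -> Ty
int -> Ty
int -> Base -> Ty
int -> ( Ty ) -> Ty
int -> ( Base -> Ty ) -> Ty
int -> ( bool -> Ty ) -> Ty
int -> ( bool -> Base ) -> Ty
int -> ( bool -> bool ) -> Ty
int -> ( bool -> bool ) -> Base
int -> ( bool -> bool ) -> unit

[Ty [Base int] -> [Ty [Base ( [Ty [Base bool] -> [Ty [Base bool]]] )] -> [Ty [Base unit]]]]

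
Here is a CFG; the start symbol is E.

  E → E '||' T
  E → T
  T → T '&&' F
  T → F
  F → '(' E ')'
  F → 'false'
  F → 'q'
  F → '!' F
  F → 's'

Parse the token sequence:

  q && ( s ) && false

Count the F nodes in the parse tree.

[E [T [T [T [F q]] && [F ( [E [T [F s]]] )]] && [F false]]]

4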